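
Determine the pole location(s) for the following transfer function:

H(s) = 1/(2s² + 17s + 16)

Discriminant = 17² - 4×2×16 = 289 - 128 = 161 > 0, so two distinct real poles. Using quadratic formula: s = (-17 ± √161)/(2×2) = (-17 ± √161)/4, with √161 ≈ 12.6886. s₁ ≈ -1.0779, s₂ ≈ -7.4221. Poles: s₁ = -1.0779, s₂ = -7.4221.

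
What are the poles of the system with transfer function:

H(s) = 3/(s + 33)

Pole is where denominator = 0: s + 33 = 0, so s = -33.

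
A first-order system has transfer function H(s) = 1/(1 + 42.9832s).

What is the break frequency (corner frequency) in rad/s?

Corner frequency = 1/τ = 1/42.9832 = 0.023 rad/s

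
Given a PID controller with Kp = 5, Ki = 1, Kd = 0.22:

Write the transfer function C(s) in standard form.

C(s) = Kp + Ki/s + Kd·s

Substituting values: C(s) = 5 + 1/s + 0.22s = (0.22s² + 5s + 1)/s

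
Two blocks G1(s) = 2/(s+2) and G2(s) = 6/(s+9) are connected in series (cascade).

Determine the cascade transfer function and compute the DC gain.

Series: multiply transfer functions. G_eq = 2/(s+2) × 6/(s+9) = 12/((s+2)(s+9)). DC gain = 12/(2×9) = 0.6667.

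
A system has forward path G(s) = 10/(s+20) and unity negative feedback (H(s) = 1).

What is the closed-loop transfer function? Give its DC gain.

T(s) = G/(1+GH) = [10/(s+20)] / [1 + 10/(s+20)] = 10/(s+20+10) = 10/(s+30). DC gain = 10/30 = 0.3333.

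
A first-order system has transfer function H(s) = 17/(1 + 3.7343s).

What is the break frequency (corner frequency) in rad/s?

Corner frequency = 1/τ = 1/3.7343 = 0.268 rad/s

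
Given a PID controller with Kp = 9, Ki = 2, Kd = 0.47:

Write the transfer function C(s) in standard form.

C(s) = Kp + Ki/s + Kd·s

Substituting values: C(s) = 9 + 2/s + 0.47s = (0.47s² + 9s + 2)/s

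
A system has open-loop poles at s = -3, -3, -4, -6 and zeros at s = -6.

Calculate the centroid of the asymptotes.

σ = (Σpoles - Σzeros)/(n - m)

σ = (Σpoles - Σzeros)/(n - m) = (-16 - (-6))/(4 - 1) = -10/3 = -3.33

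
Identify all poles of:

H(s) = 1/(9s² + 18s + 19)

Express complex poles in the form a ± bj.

Discriminant = 18² - 4×9×19 = 324 - 684 = -360 < 0, so the poles are a complex conjugate pair s = (-18 ± j√360)/(2×9). Real part = -18/(2×9) = -18/18 = -1; imaginary part = ±√360/(2×9) ≈ 1.0541. Poles: s = -1 ± 1.0541j.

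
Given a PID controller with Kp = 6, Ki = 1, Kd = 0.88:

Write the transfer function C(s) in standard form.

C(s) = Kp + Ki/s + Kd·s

Substituting values: C(s) = 6 + 1/s + 0.88s = (0.88s² + 6s + 1)/s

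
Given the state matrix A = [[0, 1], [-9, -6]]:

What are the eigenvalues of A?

det(A - λI) = λ² - (-6)λ + 9 = (λ - (-3))(λ - (-3)). Eigenvalues: -3, -3.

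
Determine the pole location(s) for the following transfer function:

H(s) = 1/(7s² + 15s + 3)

Discriminant = 15² - 4×7×3 = 225 - 84 = 141 > 0, so two distinct real poles. Using quadratic formula: s = (-15 ± √141)/(2×7) = (-15 ± √141)/14, with √141 ≈ 11.8743. s₁ ≈ -0.2233, s₂ ≈ -1.9196. Poles: s₁ = -0.2233, s₂ = -1.9196.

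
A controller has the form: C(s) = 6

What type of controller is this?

This is a Proportional (P) controller.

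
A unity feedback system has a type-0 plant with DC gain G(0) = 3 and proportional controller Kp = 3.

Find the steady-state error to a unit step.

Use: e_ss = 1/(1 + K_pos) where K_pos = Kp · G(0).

K_pos = Kp · G(0) = 3 × 3 = 9. e_ss = 1/(1 + 9) = 0.1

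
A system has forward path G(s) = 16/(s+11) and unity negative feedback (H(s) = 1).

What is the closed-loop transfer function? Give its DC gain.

T(s) = G/(1+GH) = [16/(s+11)] / [1 + 16/(s+11)] = 16/(s+11+16) = 16/(s+27). DC gain = 16/27 = 0.5926.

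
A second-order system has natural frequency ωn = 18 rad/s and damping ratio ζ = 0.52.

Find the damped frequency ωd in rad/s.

ωd = ωn√(1 - ζ²) = 18√(1 - 0.52²) = 15.37 rad/s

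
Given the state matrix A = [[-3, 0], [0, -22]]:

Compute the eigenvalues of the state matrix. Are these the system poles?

For diagonal matrix, eigenvalues are diagonal entries: λ₁ = -3, λ₂ = -22. Eigenvalues of A = system poles.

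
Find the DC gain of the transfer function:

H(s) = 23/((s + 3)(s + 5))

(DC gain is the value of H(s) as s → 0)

DC gain = H(0) = 23/(3 × 5) = 23/15 = 1.5333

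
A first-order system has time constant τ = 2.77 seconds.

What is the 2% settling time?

For first-order system, 2% settling time ≈ 4τ = 4 × 2.77 = 11.08 s.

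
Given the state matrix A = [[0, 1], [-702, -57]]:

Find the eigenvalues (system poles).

det(A - λI) = λ² - (-57)λ + 702 = (λ - (-18))(λ - (-39)). Eigenvalues: -18, -39.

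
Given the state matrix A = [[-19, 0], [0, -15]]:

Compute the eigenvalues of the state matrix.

For diagonal matrix, eigenvalues are diagonal entries: λ₁ = -19, λ₂ = -15.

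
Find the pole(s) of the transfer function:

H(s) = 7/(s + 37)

Pole is where denominator = 0: s + 37 = 0, so s = -37.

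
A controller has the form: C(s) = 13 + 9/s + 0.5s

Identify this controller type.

This is a Proportional-Integral-Derivative (PID) controller.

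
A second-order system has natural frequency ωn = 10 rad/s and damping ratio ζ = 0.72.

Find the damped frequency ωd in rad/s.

ωd = ωn√(1 - ζ²) = 10√(1 - 0.72²) = 6.94 rad/s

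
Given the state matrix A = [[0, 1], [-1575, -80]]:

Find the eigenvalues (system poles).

det(A - λI) = λ² - (-80)λ + 1575 = (λ - (-35))(λ - (-45)). Eigenvalues: -35, -45.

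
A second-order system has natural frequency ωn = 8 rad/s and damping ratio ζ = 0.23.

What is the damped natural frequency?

ωd = ωn√(1 - ζ²) = 8√(1 - 0.23²) = 7.79 rad/s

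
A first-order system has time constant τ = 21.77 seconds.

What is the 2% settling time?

For first-order system, 2% settling time ≈ 4τ = 4 × 21.77 = 87.08 s.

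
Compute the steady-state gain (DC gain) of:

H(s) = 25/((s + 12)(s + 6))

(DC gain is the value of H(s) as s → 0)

DC gain = H(0) = 25/(12 × 6) = 25/72 = 0.3472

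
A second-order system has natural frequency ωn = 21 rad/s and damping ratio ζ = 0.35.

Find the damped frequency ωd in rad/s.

ωd = ωn√(1 - ζ²) = 21√(1 - 0.35²) = 19.67 rad/s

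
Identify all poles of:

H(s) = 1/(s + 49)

Pole is where denominator = 0: s + 49 = 0, so s = -49.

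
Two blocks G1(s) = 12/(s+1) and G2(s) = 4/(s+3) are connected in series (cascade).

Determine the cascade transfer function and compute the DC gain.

Series: multiply transfer functions. G_eq = 12/(s+1) × 4/(s+3) = 48/((s+1)(s+3)). DC gain = 48/(1×3) = 16.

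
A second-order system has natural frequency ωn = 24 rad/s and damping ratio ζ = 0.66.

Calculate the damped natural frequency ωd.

ωd = ωn√(1 - ζ²) = 24√(1 - 0.66²) = 18.03 rad/s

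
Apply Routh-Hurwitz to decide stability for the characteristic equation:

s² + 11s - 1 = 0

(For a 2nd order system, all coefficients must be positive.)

Coefficients: 1, 11, -1. c=-1 not positive, so system is unstable.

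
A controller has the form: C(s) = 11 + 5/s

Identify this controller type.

This is a Proportional-Integral (PI) controller.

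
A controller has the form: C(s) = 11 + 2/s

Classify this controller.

This is a Proportional-Integral (PI) controller.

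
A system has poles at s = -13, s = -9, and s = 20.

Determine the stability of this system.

Pole(s) at s = 20 are not in the left half-plane. System is unstable.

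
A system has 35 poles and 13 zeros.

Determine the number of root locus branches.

Root locus has n branches where n = number of poles = 35.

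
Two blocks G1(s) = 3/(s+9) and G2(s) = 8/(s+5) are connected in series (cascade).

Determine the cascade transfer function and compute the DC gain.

Series: multiply transfer functions. G_eq = 3/(s+9) × 8/(s+5) = 24/((s+9)(s+5)). DC gain = 24/(9×5) = 0.5333.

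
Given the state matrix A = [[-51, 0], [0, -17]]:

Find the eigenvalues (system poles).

For diagonal matrix, eigenvalues are diagonal entries: λ₁ = -51, λ₂ = -17.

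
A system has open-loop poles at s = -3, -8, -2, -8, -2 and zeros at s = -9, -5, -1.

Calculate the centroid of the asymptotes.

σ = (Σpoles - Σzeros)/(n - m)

σ = (Σpoles - Σzeros)/(n - m) = (-23 - (-15))/(5 - 3) = -8/2 = -4.0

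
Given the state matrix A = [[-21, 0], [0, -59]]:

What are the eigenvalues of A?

For diagonal matrix, eigenvalues are diagonal entries: λ₁ = -21, λ₂ = -59.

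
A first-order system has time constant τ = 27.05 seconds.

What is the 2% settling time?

For first-order system, 2% settling time ≈ 4τ = 4 × 27.05 = 108.2 s.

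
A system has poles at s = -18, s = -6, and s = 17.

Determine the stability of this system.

Pole(s) at s = 17 are not in the left half-plane. System is unstable.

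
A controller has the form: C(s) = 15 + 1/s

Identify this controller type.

This is a Proportional-Integral (PI) controller.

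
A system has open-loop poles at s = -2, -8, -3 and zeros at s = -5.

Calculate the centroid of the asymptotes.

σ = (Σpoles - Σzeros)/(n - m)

σ = (Σpoles - Σzeros)/(n - m) = (-13 - (-5))/(3 - 1) = -8/2 = -4.0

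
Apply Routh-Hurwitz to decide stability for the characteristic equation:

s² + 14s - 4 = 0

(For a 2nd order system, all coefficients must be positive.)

Coefficients: 1, 14, -4. c=-4 not positive, so system is unstable.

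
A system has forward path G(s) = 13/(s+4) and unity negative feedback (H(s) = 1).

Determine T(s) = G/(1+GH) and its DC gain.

T(s) = G/(1+GH) = [13/(s+4)] / [1 + 13/(s+4)] = 13/(s+4+13) = 13/(s+17). DC gain = 13/17 = 0.7647.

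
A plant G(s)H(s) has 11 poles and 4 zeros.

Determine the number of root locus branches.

Root locus has n branches where n = number of poles = 11.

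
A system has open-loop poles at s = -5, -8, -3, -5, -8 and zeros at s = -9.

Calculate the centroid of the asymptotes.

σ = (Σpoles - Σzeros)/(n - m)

σ = (Σpoles - Σzeros)/(n - m) = (-29 - (-9))/(5 - 1) = -20/4 = -5.0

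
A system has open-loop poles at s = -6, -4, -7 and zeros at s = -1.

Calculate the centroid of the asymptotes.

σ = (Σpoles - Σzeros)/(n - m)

σ = (Σpoles - Σzeros)/(n - m) = (-17 - (-1))/(3 - 1) = -16/2 = -8.0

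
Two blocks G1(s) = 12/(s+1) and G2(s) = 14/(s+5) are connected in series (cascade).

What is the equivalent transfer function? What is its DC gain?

Series: multiply transfer functions. G_eq = 12/(s+1) × 14/(s+5) = 168/((s+1)(s+5)). DC gain = 168/(1×5) = 33.6.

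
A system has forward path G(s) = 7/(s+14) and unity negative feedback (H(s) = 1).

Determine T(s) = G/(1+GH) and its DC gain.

T(s) = G/(1+GH) = [7/(s+14)] / [1 + 7/(s+14)] = 7/(s+14+7) = 7/(s+21). DC gain = 7/21 = 0.3333.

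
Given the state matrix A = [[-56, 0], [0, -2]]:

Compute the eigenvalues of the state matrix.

For diagonal matrix, eigenvalues are diagonal entries: λ₁ = -56, λ₂ = -2.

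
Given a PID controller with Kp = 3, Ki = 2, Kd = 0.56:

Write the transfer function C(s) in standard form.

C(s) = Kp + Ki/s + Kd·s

Substituting values: C(s) = 3 + 2/s + 0.56s = (0.56s² + 3s + 2)/s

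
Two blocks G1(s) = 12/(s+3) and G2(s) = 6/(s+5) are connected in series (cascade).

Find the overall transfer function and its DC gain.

Series: multiply transfer functions. G_eq = 12/(s+3) × 6/(s+5) = 72/((s+3)(s+5)). DC gain = 72/(3×5) = 4.8.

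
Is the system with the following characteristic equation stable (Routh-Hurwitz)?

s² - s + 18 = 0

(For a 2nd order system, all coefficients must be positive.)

Coefficients: 1, -1, 18. b=-1 not positive, so system is unstable.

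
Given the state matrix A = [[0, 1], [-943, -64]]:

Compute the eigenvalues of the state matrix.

det(A - λI) = λ² - (-64)λ + 943 = (λ - (-23))(λ - (-41)). Eigenvalues: -23, -41.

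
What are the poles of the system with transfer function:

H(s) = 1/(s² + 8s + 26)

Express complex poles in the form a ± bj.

Discriminant = 8² - 4×1×26 = 64 - 104 = -40 < 0, so the poles are a complex conjugate pair s = (-8 ± j√40)/(2×1). Real part = -8/(2×1) = -8/2 = -4; imaginary part = ±√40/(2×1) ≈ 3.1623. Poles: s = -4 ± 3.1623j.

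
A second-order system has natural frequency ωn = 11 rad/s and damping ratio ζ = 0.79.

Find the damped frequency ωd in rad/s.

ωd = ωn√(1 - ζ²) = 11√(1 - 0.79²) = 6.74 rad/s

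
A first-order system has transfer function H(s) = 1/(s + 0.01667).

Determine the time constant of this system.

For H(s) = 1/(s + 1/τ), the pole is at -1/τ = -0.01667, so τ = 1/0.01667 = 59.99 s.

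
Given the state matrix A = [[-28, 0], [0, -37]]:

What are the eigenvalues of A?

For diagonal matrix, eigenvalues are diagonal entries: λ₁ = -28, λ₂ = -37.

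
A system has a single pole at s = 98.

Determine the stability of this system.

Pole at s = 98 is in the right half-plane. Unstable.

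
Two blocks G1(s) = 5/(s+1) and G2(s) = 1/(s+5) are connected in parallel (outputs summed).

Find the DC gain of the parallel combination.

Parallel: G_eq = G1 + G2. DC gain = G1(0) + G2(0) = 5/1 + 1/5 = 5 + 0.2 = 5.2.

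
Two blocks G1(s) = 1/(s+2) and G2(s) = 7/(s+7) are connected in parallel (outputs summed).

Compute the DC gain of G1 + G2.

Parallel: G_eq = G1 + G2. DC gain = G1(0) + G2(0) = 1/2 + 7/7 = 0.5 + 1 = 1.5.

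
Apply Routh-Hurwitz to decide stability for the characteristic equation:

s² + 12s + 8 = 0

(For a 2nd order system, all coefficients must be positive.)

Coefficients: 1, 12, 8. All positive, so system is stable.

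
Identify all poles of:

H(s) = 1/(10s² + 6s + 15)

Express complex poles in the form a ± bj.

Discriminant = 6² - 4×10×15 = 36 - 600 = -564 < 0, so the poles are a complex conjugate pair s = (-6 ± j√564)/(2×10). Real part = -6/(2×10) = -6/20 = -0.3; imaginary part = ±√564/(2×10) ≈ 1.1874. Poles: s = -0.3 ± 1.1874j.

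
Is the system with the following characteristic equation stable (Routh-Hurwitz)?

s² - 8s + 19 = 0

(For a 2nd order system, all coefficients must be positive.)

Coefficients: 1, -8, 19. b=-8 not positive, so system is unstable.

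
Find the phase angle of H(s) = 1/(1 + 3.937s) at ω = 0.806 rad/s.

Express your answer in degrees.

Phase = -arctan(ωτ) = -arctan(0.806 × 3.937) = -72.5°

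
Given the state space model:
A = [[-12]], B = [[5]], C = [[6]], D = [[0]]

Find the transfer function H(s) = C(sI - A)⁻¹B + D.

(sI - A)⁻¹ = 1/(s + 12). H(s) = 6 × 5/(s + 12) + 0 = 30/(s + 12).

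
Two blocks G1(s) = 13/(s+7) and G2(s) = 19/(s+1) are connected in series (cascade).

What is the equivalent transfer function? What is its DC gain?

Series: multiply transfer functions. G_eq = 13/(s+7) × 19/(s+1) = 247/((s+7)(s+1)). DC gain = 247/(7×1) = 35.2857.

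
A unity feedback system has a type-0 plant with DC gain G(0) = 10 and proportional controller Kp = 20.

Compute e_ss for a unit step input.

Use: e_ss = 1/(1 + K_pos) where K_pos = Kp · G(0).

K_pos = Kp · G(0) = 20 × 10 = 200. e_ss = 1/(1 + 200) = 0.0050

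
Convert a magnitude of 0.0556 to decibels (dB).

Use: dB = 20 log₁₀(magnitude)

dB = 20 log₁₀(0.0556) = -25.1 dB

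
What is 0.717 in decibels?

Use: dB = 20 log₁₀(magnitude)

dB = 20 log₁₀(0.717) = -2.9 dB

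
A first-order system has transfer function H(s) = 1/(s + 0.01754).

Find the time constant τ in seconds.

For H(s) = 1/(s + 1/τ), the pole is at -1/τ = -0.01754, so τ = 1/0.01754 = 57.01 s.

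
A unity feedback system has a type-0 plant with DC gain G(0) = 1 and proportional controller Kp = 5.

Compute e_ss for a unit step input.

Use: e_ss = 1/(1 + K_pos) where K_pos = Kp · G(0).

K_pos = Kp · G(0) = 5 × 1 = 5. e_ss = 1/(1 + 5) = 0.1667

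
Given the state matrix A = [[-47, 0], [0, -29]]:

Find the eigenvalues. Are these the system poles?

For diagonal matrix, eigenvalues are diagonal entries: λ₁ = -47, λ₂ = -29. Eigenvalues of A = system poles.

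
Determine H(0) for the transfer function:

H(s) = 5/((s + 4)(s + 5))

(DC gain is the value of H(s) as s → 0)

DC gain = H(0) = 5/(4 × 5) = 5/20 = 0.25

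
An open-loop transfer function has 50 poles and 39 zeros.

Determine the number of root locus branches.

Root locus has n branches where n = number of poles = 50.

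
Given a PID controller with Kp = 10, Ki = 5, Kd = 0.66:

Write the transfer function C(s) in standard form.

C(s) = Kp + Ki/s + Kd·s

Substituting values: C(s) = 10 + 5/s + 0.66s = (0.66s² + 10s + 5)/s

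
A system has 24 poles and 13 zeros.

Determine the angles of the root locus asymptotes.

n - m = 24 - 13 = 11. Angles: θk = (2k + 1)·180°/11 = 16.36°, 49.09°, 81.82°, 114.55°, 147.27°, 180°, 212.73°, 245.45°, 278.18°, 310.91°, 343.64°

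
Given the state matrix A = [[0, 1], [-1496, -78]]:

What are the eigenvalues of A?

det(A - λI) = λ² - (-78)λ + 1496 = (λ - (-44))(λ - (-34)). Eigenvalues: -44, -34.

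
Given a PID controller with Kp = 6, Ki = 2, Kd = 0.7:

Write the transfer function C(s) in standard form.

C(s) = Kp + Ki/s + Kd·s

Substituting values: C(s) = 6 + 2/s + 0.7s = (0.7s² + 6s + 2)/s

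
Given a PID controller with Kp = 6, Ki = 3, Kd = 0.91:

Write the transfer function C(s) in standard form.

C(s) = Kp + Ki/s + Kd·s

Substituting values: C(s) = 6 + 3/s + 0.91s = (0.91s² + 6s + 3)/s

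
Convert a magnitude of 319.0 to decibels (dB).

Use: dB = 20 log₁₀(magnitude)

dB = 20 log₁₀(319.0) = 50.1 dB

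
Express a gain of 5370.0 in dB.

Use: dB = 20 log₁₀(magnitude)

dB = 20 log₁₀(5370.0) = 74.6 dB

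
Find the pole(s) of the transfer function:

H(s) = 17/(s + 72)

Pole is where denominator = 0: s + 72 = 0, so s = -72.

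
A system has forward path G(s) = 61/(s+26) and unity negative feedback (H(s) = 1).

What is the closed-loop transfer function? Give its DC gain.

T(s) = G/(1+GH) = [61/(s+26)] / [1 + 61/(s+26)] = 61/(s+26+61) = 61/(s+87). DC gain = 61/87 = 0.7011.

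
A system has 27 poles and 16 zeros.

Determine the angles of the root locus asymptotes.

n - m = 27 - 16 = 11. Angles: θk = (2k + 1)·180°/11 = 16.36°, 49.09°, 81.82°, 114.55°, 147.27°, 180°, 212.73°, 245.45°, 278.18°, 310.91°, 343.64°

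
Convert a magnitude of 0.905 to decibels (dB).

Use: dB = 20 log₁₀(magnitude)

dB = 20 log₁₀(0.905) = -0.9 dB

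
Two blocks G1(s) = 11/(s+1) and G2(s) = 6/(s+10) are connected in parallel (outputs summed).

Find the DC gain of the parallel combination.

Parallel: G_eq = G1 + G2. DC gain = G1(0) + G2(0) = 11/1 + 6/10 = 11 + 0.6 = 11.6.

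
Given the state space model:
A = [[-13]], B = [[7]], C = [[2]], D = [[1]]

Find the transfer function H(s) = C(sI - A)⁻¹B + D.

(sI - A)⁻¹ = 1/(s + 13). H(s) = 2×7/(s + 13) + 1 = (s + 27)/(s + 13).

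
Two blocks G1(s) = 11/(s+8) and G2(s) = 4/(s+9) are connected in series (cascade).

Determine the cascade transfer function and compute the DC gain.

Series: multiply transfer functions. G_eq = 11/(s+8) × 4/(s+9) = 44/((s+8)(s+9)). DC gain = 44/(8×9) = 0.6111.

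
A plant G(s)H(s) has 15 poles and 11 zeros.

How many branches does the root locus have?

Root locus has n branches where n = number of poles = 15.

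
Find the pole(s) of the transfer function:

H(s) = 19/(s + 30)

Pole is where denominator = 0: s + 30 = 0, so s = -30.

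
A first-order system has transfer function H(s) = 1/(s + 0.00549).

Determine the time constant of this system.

For H(s) = 1/(s + 1/τ), the pole is at -1/τ = -0.00549, so τ = 1/0.00549 = 182.1 s.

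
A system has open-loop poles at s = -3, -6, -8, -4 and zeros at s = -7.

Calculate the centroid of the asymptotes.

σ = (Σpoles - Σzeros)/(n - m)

σ = (Σpoles - Σzeros)/(n - m) = (-21 - (-7))/(4 - 1) = -14/3 = -4.67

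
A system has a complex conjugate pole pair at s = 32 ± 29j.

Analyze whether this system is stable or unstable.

Real part of poles is 32 (> 0, right half-plane). Unstable.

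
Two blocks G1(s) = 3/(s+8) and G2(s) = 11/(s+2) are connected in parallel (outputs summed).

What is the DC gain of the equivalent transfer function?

Parallel: G_eq = G1 + G2. DC gain = G1(0) + G2(0) = 3/8 + 11/2 = 0.375 + 5.5 = 5.875.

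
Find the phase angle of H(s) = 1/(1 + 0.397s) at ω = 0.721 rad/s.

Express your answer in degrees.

Phase = -arctan(ωτ) = -arctan(0.721 × 0.397) = -16.0°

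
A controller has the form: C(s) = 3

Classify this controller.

This is a Proportional (P) controller.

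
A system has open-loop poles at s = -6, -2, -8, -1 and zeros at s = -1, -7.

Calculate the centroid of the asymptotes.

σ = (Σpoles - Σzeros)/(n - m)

σ = (Σpoles - Σzeros)/(n - m) = (-17 - (-8))/(4 - 2) = -9/2 = -4.5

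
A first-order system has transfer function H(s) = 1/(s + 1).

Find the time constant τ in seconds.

For H(s) = 1/(s + 1/τ), the pole is at -1/τ = -1, so τ = 1/1 = 1 s.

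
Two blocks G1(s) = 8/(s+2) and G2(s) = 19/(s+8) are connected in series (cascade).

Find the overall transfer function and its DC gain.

Series: multiply transfer functions. G_eq = 8/(s+2) × 19/(s+8) = 152/((s+2)(s+8)). DC gain = 152/(2×8) = 9.5.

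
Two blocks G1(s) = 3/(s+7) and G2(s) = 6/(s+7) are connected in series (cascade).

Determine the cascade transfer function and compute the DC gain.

Series: multiply transfer functions. G_eq = 3/(s+7) × 6/(s+7) = 18/((s+7)(s+7)). DC gain = 18/(7×7) = 0.3673.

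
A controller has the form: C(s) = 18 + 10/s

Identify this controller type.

This is a Proportional-Integral (PI) controller.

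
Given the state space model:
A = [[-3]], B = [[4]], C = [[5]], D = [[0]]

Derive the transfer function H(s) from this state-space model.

(sI - A)⁻¹ = 1/(s + 3). H(s) = 5 × 4/(s + 3) + 0 = 20/(s + 3).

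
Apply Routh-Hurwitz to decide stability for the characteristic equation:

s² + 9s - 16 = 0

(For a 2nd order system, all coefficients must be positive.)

Coefficients: 1, 9, -16. c=-16 not positive, so system is unstable.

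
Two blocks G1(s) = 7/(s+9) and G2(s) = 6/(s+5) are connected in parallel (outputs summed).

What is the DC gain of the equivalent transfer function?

Parallel: G_eq = G1 + G2. DC gain = G1(0) + G2(0) = 7/9 + 6/5 = 0.7778 + 1.2 = 1.9778.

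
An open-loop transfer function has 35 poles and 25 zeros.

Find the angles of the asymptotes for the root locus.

n - m = 35 - 25 = 10. Angles: θk = (2k + 1)·180°/10 = 18°, 54°, 90°, 126°, 162°, 198°, 234°, 270°, 306°, 342°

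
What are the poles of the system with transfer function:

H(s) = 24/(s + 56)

Pole is where denominator = 0: s + 56 = 0, so s = -56.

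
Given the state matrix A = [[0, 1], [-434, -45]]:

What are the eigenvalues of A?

det(A - λI) = λ² - (-45)λ + 434 = (λ - (-14))(λ - (-31)). Eigenvalues: -14, -31.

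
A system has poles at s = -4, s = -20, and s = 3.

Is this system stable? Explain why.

Pole(s) at s = 3 are not in the left half-plane. System is unstable.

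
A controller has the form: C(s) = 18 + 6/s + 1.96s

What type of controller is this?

This is a Proportional-Integral-Derivative (PID) controller.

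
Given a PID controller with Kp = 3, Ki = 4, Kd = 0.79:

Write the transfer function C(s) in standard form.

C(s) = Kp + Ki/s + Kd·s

Substituting values: C(s) = 3 + 4/s + 0.79s = (0.79s² + 3s + 4)/s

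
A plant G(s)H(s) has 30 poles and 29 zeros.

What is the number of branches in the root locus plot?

Root locus has n branches where n = number of poles = 30.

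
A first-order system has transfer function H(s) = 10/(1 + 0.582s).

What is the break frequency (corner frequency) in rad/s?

Corner frequency = 1/τ = 1/0.582 = 1.718 rad/s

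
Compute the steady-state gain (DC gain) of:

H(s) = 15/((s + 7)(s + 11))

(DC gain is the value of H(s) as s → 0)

DC gain = H(0) = 15/(7 × 11) = 15/77 = 0.1948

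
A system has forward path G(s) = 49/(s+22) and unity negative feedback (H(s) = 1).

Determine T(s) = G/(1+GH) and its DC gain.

T(s) = G/(1+GH) = [49/(s+22)] / [1 + 49/(s+22)] = 49/(s+22+49) = 49/(s+71). DC gain = 49/71 = 0.6901.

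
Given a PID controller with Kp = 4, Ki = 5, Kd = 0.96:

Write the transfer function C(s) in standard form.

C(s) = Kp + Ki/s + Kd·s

Substituting values: C(s) = 4 + 5/s + 0.96s = (0.96s² + 4s + 5)/s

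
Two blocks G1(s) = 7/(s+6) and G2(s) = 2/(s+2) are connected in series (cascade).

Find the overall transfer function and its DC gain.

Series: multiply transfer functions. G_eq = 7/(s+6) × 2/(s+2) = 14/((s+6)(s+2)). DC gain = 14/(6×2) = 1.1667.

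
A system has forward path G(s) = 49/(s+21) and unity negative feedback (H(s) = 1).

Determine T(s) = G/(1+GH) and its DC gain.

T(s) = G/(1+GH) = [49/(s+21)] / [1 + 49/(s+21)] = 49/(s+21+49) = 49/(s+70). DC gain = 49/70 = 0.7.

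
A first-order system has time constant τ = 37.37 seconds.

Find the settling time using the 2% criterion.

For first-order system, 2% settling time ≈ 4τ = 4 × 37.37 = 149.48 s.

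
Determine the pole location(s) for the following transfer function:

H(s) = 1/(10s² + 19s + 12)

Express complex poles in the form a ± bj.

Discriminant = 19² - 4×10×12 = 361 - 480 = -119 < 0, so the poles are a complex conjugate pair s = (-19 ± j√119)/(2×10). Real part = -19/(2×10) = -19/20 = -0.95; imaginary part = ±√119/(2×10) ≈ 0.5454. Poles: s = -0.95 ± 0.5454j.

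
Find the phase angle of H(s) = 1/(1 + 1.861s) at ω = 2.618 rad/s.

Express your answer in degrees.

Phase = -arctan(ωτ) = -arctan(2.618 × 1.861) = -78.4°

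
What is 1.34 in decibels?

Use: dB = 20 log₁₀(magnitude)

dB = 20 log₁₀(1.34) = 2.5 dB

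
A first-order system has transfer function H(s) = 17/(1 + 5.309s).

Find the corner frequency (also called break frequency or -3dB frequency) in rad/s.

Corner frequency = 1/τ = 1/5.309 = 0.188 rad/s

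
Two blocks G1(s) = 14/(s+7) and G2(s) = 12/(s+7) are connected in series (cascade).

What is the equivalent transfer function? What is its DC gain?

Series: multiply transfer functions. G_eq = 14/(s+7) × 12/(s+7) = 168/((s+7)(s+7)). DC gain = 168/(7×7) = 3.4286.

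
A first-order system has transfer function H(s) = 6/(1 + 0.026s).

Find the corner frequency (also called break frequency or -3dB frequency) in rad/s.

Corner frequency = 1/τ = 1/0.026 = 38.462 rad/s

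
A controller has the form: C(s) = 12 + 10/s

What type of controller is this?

This is a Proportional-Integral (PI) controller.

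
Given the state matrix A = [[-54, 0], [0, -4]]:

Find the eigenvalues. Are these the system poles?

For diagonal matrix, eigenvalues are diagonal entries: λ₁ = -54, λ₂ = -4. Eigenvalues of A = system poles.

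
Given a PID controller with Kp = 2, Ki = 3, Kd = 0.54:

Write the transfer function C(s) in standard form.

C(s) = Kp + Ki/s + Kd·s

Substituting values: C(s) = 2 + 3/s + 0.54s = (0.54s² + 2s + 3)/s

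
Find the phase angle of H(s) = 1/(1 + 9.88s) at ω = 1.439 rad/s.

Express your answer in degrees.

Phase = -arctan(ωτ) = -arctan(1.439 × 9.88) = -86.0°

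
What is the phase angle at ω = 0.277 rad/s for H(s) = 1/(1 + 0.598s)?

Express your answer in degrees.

Phase = -arctan(ωτ) = -arctan(0.277 × 0.598) = -9.4°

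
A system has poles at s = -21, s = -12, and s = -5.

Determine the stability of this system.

All poles are in the left half-plane. System is stable.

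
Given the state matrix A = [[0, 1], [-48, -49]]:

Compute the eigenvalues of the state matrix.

det(A - λI) = λ² - (-49)λ + 48 = (λ - (-48))(λ - (-1)). Eigenvalues: -48, -1.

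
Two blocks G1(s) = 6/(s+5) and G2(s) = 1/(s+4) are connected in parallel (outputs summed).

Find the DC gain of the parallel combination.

Parallel: G_eq = G1 + G2. DC gain = G1(0) + G2(0) = 6/5 + 1/4 = 1.2 + 0.25 = 1.45.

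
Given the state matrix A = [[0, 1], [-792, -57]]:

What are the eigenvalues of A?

det(A - λI) = λ² - (-57)λ + 792 = (λ - (-24))(λ - (-33)). Eigenvalues: -24, -33.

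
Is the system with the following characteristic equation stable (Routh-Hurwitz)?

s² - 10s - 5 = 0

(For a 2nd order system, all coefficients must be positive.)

Coefficients: 1, -10, -5. b=-10, c=-5 not positive, so system is unstable.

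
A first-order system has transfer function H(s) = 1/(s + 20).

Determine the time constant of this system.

For H(s) = 1/(s + 1/τ), the pole is at -1/τ = -20, so τ = 1/20 = 0.05 s.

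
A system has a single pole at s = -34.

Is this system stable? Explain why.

Pole at s = -34 is in the left half-plane. Stable.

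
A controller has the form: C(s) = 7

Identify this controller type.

This is a Proportional (P) controller.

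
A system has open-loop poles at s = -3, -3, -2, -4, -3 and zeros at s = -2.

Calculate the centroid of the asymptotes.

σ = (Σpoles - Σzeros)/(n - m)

σ = (Σpoles - Σzeros)/(n - m) = (-15 - (-2))/(5 - 1) = -13/4 = -3.25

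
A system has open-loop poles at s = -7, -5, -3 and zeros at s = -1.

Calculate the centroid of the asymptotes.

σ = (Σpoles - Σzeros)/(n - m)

σ = (Σpoles - Σzeros)/(n - m) = (-15 - (-1))/(3 - 1) = -14/2 = -7.0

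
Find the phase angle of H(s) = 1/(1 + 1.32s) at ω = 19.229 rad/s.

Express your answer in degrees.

Phase = -arctan(ωτ) = -arctan(19.229 × 1.32) = -87.7°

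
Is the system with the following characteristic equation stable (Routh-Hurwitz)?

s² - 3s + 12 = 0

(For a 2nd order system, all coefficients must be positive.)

Coefficients: 1, -3, 12. b=-3 not positive, so system is unstable.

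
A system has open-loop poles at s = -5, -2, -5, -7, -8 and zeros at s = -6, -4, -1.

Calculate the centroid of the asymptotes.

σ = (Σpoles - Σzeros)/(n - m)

σ = (Σpoles - Σzeros)/(n - m) = (-27 - (-11))/(5 - 3) = -16/2 = -8.0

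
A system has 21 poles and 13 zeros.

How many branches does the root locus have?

Root locus has n branches where n = number of poles = 21.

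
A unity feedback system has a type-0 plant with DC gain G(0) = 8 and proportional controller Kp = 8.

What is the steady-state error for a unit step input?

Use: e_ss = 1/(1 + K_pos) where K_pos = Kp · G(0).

K_pos = Kp · G(0) = 8 × 8 = 64. e_ss = 1/(1 + 64) = 0.0154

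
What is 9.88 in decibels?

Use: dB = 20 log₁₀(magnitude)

dB = 20 log₁₀(9.88) = 19.9 dB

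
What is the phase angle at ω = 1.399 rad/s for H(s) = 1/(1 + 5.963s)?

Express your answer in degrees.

Phase = -arctan(ωτ) = -arctan(1.399 × 5.963) = -83.2°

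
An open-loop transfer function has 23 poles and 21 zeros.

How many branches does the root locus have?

Root locus has n branches where n = number of poles = 23.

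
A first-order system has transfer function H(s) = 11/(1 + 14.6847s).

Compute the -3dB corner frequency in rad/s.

Corner frequency = 1/τ = 1/14.6847 = 0.068 rad/s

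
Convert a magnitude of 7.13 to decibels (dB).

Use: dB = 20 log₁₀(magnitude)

dB = 20 log₁₀(7.13) = 17.1 dB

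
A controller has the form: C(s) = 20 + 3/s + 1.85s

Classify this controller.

This is a Proportional-Integral-Derivative (PID) controller.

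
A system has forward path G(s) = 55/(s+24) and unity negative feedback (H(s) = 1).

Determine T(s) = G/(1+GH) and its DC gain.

T(s) = G/(1+GH) = [55/(s+24)] / [1 + 55/(s+24)] = 55/(s+24+55) = 55/(s+79). DC gain = 55/79 = 0.6962.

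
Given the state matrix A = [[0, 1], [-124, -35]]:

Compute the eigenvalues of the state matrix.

det(A - λI) = λ² - (-35)λ + 124 = (λ - (-4))(λ - (-31)). Eigenvalues: -4, -31.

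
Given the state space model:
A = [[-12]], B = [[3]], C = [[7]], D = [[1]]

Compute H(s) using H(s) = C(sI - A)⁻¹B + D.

(sI - A)⁻¹ = 1/(s + 12). H(s) = 7×3/(s + 12) + 1 = (s + 33)/(s + 12).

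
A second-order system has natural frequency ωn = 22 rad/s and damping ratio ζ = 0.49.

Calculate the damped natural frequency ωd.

ωd = ωn√(1 - ζ²) = 22√(1 - 0.49²) = 19.18 rad/s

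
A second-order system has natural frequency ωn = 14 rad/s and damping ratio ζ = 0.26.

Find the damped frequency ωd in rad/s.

ωd = ωn√(1 - ζ²) = 14√(1 - 0.26²) = 13.52 rad/s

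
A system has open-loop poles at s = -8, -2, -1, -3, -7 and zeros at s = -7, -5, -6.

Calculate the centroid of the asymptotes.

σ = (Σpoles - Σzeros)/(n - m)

σ = (Σpoles - Σzeros)/(n - m) = (-21 - (-18))/(5 - 3) = -3/2 = -1.5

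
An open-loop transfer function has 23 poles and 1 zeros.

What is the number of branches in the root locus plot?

Root locus has n branches where n = number of poles = 23.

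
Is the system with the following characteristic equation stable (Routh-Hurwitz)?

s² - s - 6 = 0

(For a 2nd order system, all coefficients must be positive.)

Coefficients: 1, -1, -6. b=-1, c=-6 not positive, so system is unstable.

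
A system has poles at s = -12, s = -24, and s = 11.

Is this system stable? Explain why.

Pole(s) at s = 11 are not in the left half-plane. System is unstable.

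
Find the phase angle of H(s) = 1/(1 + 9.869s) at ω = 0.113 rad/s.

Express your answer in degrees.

Phase = -arctan(ωτ) = -arctan(0.113 × 9.869) = -48.1°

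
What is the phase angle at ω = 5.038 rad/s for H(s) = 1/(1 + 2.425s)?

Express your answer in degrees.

Phase = -arctan(ωτ) = -arctan(5.038 × 2.425) = -85.3°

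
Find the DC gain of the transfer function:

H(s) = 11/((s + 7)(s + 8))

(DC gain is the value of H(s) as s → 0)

DC gain = H(0) = 11/(7 × 8) = 11/56 = 0.1964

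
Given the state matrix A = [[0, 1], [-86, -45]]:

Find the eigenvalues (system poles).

det(A - λI) = λ² - (-45)λ + 86 = (λ - (-43))(λ - (-2)). Eigenvalues: -43, -2.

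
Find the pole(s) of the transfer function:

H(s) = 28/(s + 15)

Pole is where denominator = 0: s + 15 = 0, so s = -15.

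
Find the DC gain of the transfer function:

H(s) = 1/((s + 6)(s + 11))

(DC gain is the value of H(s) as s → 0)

DC gain = H(0) = 1/(6 × 11) = 1/66 = 0.0152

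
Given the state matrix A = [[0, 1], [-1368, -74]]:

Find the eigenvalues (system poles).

det(A - λI) = λ² - (-74)λ + 1368 = (λ - (-38))(λ - (-36)). Eigenvalues: -38, -36.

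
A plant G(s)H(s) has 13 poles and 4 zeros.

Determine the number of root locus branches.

Root locus has n branches where n = number of poles = 13.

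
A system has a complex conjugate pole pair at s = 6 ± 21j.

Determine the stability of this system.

Real part of poles is 6 (> 0, right half-plane). Unstable.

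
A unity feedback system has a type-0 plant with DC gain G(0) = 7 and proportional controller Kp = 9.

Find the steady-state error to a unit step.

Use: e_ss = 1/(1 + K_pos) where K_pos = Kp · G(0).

K_pos = Kp · G(0) = 9 × 7 = 63. e_ss = 1/(1 + 63) = 0.015625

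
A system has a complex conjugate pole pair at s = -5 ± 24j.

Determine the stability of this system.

Real part of poles is -5 (< 0, left half-plane). Stable.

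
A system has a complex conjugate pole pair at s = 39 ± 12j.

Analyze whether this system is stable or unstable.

Real part of poles is 39 (> 0, right half-plane). Unstable.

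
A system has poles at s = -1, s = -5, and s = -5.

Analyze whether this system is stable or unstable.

All poles are in the left half-plane. System is stable.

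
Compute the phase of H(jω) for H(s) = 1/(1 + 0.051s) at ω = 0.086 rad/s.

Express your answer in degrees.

Phase = -arctan(ωτ) = -arctan(0.086 × 0.051) = -0.3°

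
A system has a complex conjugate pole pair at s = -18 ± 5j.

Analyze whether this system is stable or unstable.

Real part of poles is -18 (< 0, left half-plane). Stable.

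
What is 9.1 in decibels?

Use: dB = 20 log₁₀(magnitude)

dB = 20 log₁₀(9.1) = 19.2 dB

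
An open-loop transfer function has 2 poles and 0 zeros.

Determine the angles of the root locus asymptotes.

n - m = 2 - 0 = 2. Angles: θk = (2k + 1)·180°/2 = 90°, 270°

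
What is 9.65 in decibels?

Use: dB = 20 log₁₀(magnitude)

dB = 20 log₁₀(9.65) = 19.7 dB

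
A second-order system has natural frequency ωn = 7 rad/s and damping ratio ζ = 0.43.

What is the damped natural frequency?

ωd = ωn√(1 - ζ²) = 7√(1 - 0.43²) = 6.32 rad/s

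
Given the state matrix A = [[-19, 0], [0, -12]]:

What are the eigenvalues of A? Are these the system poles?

For diagonal matrix, eigenvalues are diagonal entries: λ₁ = -19, λ₂ = -12. Eigenvalues of A = system poles.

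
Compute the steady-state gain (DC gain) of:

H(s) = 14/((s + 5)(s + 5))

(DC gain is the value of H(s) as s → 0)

DC gain = H(0) = 14/(5 × 5) = 14/25 = 0.56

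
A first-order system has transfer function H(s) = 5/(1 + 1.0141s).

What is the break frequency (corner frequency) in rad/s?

Corner frequency = 1/τ = 1/1.0141 = 0.986 rad/s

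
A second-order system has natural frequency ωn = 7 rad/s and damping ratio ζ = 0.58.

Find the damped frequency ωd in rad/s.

ωd = ωn√(1 - ζ²) = 7√(1 - 0.58²) = 5.7 rad/s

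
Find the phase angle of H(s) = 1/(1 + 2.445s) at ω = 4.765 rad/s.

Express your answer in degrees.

Phase = -arctan(ωτ) = -arctan(4.765 × 2.445) = -85.1°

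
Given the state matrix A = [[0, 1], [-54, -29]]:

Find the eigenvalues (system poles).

det(A - λI) = λ² - (-29)λ + 54 = (λ - (-2))(λ - (-27)). Eigenvalues: -2, -27.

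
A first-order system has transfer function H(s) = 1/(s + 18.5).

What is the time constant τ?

For H(s) = 1/(s + 1/τ), the pole is at -1/τ = -18.5, so τ = 1/18.5 = 0.0541 s.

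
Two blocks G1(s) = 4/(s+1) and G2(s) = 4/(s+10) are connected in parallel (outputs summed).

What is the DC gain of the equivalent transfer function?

Parallel: G_eq = G1 + G2. DC gain = G1(0) + G2(0) = 4/1 + 4/10 = 4 + 0.4 = 4.4.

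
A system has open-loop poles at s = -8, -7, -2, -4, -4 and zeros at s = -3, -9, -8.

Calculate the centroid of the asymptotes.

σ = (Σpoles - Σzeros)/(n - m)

σ = (Σpoles - Σzeros)/(n - m) = (-25 - (-20))/(5 - 3) = -5/2 = -2.5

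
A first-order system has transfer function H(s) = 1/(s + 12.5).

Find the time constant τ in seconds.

For H(s) = 1/(s + 1/τ), the pole is at -1/τ = -12.5, so τ = 1/12.5 = 0.08 s.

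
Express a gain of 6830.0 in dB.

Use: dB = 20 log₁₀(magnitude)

dB = 20 log₁₀(6830.0) = 76.7 dB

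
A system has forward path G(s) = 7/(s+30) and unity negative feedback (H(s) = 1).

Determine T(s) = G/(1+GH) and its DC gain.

T(s) = G/(1+GH) = [7/(s+30)] / [1 + 7/(s+30)] = 7/(s+30+7) = 7/(s+37). DC gain = 7/37 = 0.1892.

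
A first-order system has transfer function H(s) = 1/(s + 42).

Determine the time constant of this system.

For H(s) = 1/(s + 1/τ), the pole is at -1/τ = -42, so τ = 1/42 = 0.0238 s.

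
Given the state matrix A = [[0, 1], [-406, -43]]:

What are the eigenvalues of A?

det(A - λI) = λ² - (-43)λ + 406 = (λ - (-14))(λ - (-29)). Eigenvalues: -14, -29.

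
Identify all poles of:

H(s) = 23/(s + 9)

Pole is where denominator = 0: s + 9 = 0, so s = -9.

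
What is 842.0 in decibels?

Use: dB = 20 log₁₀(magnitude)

dB = 20 log₁₀(842.0) = 58.5 dB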